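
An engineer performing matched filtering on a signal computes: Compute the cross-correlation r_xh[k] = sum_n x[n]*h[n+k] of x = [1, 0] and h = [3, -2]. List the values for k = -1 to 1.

Both sequences indexed from 0 and zero outside their support.
Lags with overlap: k = -1 to 1.
  r_xh[-1] = x[1]*h[0] = 0
  r_xh[0] = x[0]*h[0] + x[1]*h[1] = 3
  r_xh[1] = x[0]*h[1] = -2
r_xh = [0, 3, -2] (for k = -1, ..., 1)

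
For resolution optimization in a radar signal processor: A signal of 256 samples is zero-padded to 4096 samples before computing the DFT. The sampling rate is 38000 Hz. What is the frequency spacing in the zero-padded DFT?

Original DFT: N = 256, resolution = f_s/N = 38000/256 = 2375/16 Hz
Zero-padded DFT: N = 4096, resolution = f_s/N = 38000/4096 = 2375/256 Hz
Zero-padding interpolates the spectrum (finer frequency grid)
but does NOT improve the true spectral resolution (ability to resolve close frequencies).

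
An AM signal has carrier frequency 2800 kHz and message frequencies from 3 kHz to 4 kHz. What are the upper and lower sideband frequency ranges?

Upper sideband (USB) = fc + [fm_low, fm_high] = 2800 + [3, 4] = [2803, 2804] kHz
Lower sideband (LSB) = fc - [fm_high, fm_low] = 2800 - [4, 3] = [2796, 2797] kHz
Total occupied spectrum: 2796 kHz to 2804 kHz (plus carrier at 2800 kHz)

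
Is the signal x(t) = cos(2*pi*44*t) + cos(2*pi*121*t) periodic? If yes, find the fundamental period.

f1 = 44 Hz, f2 = 121 Hz
Period T1 = 1/44, T2 = 1/121
Ratio T1/T2 = 121/44, which is rational.
The signal is periodic with fundamental period T = 1/GCD(44,121) = 1/11 s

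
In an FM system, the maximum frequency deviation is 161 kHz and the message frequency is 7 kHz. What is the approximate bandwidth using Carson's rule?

Carson's rule: BW = 2*(delta_f + f_m)
= 2*(161 + 7) kHz = 336 kHz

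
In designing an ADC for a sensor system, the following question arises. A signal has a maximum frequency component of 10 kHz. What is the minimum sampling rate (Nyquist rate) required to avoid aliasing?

By the Nyquist-Shannon sampling theorem,
the minimum sampling rate (Nyquist rate) must be at least 2 * f_max.
Nyquist rate = 2 * 10 kHz = 20 kHz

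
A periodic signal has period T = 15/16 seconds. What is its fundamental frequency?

The fundamental frequency is the reciprocal of the period.
f = 1/T = 1/(15/16) = 16/15 Hz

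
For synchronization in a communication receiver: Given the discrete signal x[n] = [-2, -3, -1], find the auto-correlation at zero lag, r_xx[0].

The auto-correlation at zero lag r_xx[0] equals the signal energy.
r_xx[0] = sum of x[n]^2 = (-2)^2 + (-3)^2 + (-1)^2
= 4 + 9 + 1 = 14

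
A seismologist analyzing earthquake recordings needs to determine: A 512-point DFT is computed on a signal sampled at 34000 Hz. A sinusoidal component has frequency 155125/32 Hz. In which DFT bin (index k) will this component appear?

DFT frequency resolution = f_s/N = 34000/512 = 2125/32 Hz
Bin index k = f_signal / resolution = 155125/32 / 2125/32 = 73
The signal frequency 155125/32 Hz falls in DFT bin k = 73.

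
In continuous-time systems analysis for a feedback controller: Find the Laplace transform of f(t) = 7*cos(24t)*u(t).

Standard pair: cos(wt)*u(t) <-> s/(s^2+w^2)
With w = 24: L{7*cos(24t)*u(t)} = 7s/(s^2+576)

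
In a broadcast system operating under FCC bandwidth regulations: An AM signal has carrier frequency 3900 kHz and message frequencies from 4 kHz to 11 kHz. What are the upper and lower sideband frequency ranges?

Upper sideband (USB) = fc + [fm_low, fm_high] = 3900 + [4, 11] = [3904, 3911] kHz
Lower sideband (LSB) = fc - [fm_high, fm_low] = 3900 - [11, 4] = [3889, 3896] kHz
Total occupied spectrum: 3889 kHz to 3911 kHz (plus carrier at 3900 kHz)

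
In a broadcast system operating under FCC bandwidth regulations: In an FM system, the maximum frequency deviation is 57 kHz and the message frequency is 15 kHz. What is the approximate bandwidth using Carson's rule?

Carson's rule: BW = 2*(delta_f + f_m)
= 2*(57 + 15) kHz = 144 kHz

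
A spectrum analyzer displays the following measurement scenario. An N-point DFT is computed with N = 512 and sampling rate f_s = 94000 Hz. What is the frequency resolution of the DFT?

DFT frequency resolution = f_s / N
= 94000 / 512 = 5875/32 Hz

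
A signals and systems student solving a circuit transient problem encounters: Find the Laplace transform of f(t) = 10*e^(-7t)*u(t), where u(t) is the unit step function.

Standard Laplace transform pair:
e^(-at)*u(t) <-> 1/(s+a)
With a = 7: L{10*e^(-7t)*u(t)} = 10/(s+7), ROC: Re(s) > -7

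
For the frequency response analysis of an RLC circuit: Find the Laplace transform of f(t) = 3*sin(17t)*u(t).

Standard pair: sin(wt)*u(t) <-> w/(s^2+w^2)
With w = 17: L{3*sin(17t)*u(t)} = 51/(s^2+289)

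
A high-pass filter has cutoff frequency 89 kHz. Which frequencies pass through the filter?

A high-pass filter passes all frequencies above the cutoff frequency 89 kHz and attenuates lower frequencies.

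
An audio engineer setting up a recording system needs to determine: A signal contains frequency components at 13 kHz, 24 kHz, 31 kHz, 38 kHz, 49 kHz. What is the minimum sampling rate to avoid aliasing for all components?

The highest frequency component is f_max = 49 kHz.
Nyquist rate = 2 * f_max = 2 * 49 kHz = 98 kHz.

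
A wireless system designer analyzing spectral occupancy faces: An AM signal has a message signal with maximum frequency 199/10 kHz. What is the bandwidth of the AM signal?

In AM (double-sideband), the bandwidth is twice the message frequency.
BW = 2 * f_m = 2 * 199/10 kHz = 199/5 kHz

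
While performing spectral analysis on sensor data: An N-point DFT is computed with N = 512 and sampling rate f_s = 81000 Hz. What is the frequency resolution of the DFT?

DFT frequency resolution = f_s / N
= 81000 / 512 = 10125/64 Hz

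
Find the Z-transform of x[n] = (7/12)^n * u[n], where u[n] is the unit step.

The Z-transform of a^n * u[n] is z/(z-a) for |z| > |a|.
Here a = 7/12, so X(z) = z/(z - (7/12)) = 12z/(12z - 7)
ROC: |z| > 7/12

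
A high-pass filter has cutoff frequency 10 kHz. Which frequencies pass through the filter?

A high-pass filter passes all frequencies above the cutoff frequency 10 kHz and attenuates lower frequencies.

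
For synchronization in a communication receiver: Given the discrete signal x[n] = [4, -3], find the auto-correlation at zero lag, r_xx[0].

The auto-correlation at zero lag r_xx[0] equals the signal energy.
r_xx[0] = sum of x[n]^2 = 4^2 + (-3)^2
= 16 + 9 = 25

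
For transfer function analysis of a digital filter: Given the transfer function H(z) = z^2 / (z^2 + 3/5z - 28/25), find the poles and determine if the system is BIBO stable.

Poles are roots of the denominator: z^2 + 3/5z - 28/25 = 0.
Quadratic formula: z = [-(3/5) +/- sqrt((3/5)^2 - 4*(-28/25))] / 2
Discriminant = 9/25 + 112/25 = 121/25; sqrt = 11/5.
z = (-3/5 +/- 11/5) / 2 => z = 4/5 or z = -7/5.
|p1| = 7/5, |p2| = 4/5.
For BIBO stability, all poles must lie inside the unit circle (|p| < 1).
System is UNSTABLE since at least one |p| >= 1.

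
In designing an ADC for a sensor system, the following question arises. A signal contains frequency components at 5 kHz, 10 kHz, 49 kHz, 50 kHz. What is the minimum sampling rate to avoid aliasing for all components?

The highest frequency component is f_max = 50 kHz.
Nyquist rate = 2 * f_max = 2 * 50 kHz = 100 kHz.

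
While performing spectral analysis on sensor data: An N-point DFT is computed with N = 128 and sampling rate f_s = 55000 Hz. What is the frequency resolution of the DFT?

DFT frequency resolution = f_s / N
= 55000 / 128 = 6875/16 Hz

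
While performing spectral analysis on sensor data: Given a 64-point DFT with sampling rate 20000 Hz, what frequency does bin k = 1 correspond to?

The frequency of DFT bin k is: f_k = k * f_s / N
f_1 = 1 * 20000 / 64 = 625/2 Hz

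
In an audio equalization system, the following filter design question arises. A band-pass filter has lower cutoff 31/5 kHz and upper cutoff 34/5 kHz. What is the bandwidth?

Bandwidth = f_high - f_low
= 34/5 kHz - 31/5 kHz = 3/5 kHz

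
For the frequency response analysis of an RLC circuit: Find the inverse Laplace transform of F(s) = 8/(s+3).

Standard pair: k/(s+a) <-> k*e^(-at)*u(t)
With k=8, a=3: f(t) = 8*e^(-3t)*u(t)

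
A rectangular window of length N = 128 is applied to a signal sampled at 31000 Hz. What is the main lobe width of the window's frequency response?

For a rectangular window of length N,
the main lobe width in frequency is 2*f_s/N.
= 2*31000/128 = 3875/8 Hz
This determines the minimum frequency separation for resolving two sinusoids.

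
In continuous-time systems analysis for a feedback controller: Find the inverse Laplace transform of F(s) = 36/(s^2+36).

Standard pair: w/(s^2+w^2) <-> sin(wt)*u(t)
Recognize w^2 = 36, so w = 6; numerator 36 = 6*6.
f(t) = 6*sin(6t)*u(t)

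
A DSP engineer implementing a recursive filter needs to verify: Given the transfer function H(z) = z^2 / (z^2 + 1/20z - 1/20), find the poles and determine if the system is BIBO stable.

Poles are roots of the denominator: z^2 + 1/20z - 1/20 = 0.
Quadratic formula: z = [-(1/20) +/- sqrt((1/20)^2 - 4*(-1/20))] / 2
Discriminant = 1/400 + 1/5 = 81/400; sqrt = 9/20.
z = (-1/20 +/- 9/20) / 2 => z = 1/5 or z = -1/4.
|p1| = 1/4, |p2| = 1/5.
For BIBO stability, all poles must lie inside the unit circle (|p| < 1).
System is STABLE since both |p| < 1.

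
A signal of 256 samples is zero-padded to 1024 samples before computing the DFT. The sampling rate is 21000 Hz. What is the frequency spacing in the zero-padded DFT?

Original DFT: N = 256, resolution = f_s/N = 21000/256 = 2625/32 Hz
Zero-padded DFT: N = 1024, resolution = f_s/N = 21000/1024 = 2625/128 Hz
Zero-padding interpolates the spectrum (finer frequency grid)
but does NOT improve the true spectral resolution (ability to resolve close frequencies).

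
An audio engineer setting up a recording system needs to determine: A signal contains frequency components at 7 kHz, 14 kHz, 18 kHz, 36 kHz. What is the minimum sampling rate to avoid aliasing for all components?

The highest frequency component is f_max = 36 kHz.
Nyquist rate = 2 * f_max = 2 * 36 kHz = 72 kHz.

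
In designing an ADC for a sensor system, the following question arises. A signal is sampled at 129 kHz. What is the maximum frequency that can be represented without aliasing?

The maximum frequency that can be represented without aliasing
is the Nyquist frequency: f_max = f_s / 2 = 129 kHz / 2 = 129/2 kHz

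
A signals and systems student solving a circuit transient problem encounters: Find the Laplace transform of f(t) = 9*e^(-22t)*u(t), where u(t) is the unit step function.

Standard Laplace transform pair:
e^(-at)*u(t) <-> 1/(s+a)
With a = 22: L{9*e^(-22t)*u(t)} = 9/(s+22), ROC: Re(s) > -22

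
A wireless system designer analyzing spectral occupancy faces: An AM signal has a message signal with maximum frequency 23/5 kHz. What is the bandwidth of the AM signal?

In AM (double-sideband), the bandwidth is twice the message frequency.
BW = 2 * f_m = 2 * 23/5 kHz = 46/5 kHz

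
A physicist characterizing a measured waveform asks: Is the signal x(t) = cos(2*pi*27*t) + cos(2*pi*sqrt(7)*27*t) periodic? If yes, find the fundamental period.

f1 = 27 Hz, f2 = 27*sqrt(7) Hz
Ratio f2/f1 = sqrt(7), which is irrational.
Since the frequency ratio is irrational, no common period exists.
The signal is not periodic.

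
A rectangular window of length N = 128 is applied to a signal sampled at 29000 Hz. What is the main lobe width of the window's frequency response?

For a rectangular window of length N,
the main lobe width in frequency is 2*f_s/N.
= 2*29000/128 = 3625/8 Hz
This determines the minimum frequency separation for resolving two sinusoids.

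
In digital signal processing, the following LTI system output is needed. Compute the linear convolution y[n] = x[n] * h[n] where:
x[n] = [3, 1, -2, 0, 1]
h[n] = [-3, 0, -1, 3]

y[n] = sum_k x[k]*h[n-k]. Output length = len(x) + len(h) - 1 = 5 + 4 - 1 = 8.
y[0] = 3*-3 = -9
y[1] = 1*-3 + 3*0 = -3
y[2] = -2*-3 + 1*0 + 3*-1 = 3
y[3] = 0*-3 + -2*0 + 1*-1 + 3*3 = 8
y[4] = 1*-3 + 0*0 + -2*-1 + 1*3 = 2
y[5] = 1*0 + 0*-1 + -2*3 = -6
y[6] = 1*-1 + 0*3 = -1
y[7] = 1*3 = 3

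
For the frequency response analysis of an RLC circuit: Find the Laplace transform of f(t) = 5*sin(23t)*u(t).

Standard pair: sin(wt)*u(t) <-> w/(s^2+w^2)
With w = 23: L{5*sin(23t)*u(t)} = 115/(s^2+529)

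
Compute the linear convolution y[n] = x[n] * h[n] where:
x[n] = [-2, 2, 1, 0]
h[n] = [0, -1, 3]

y[n] = sum_k x[k]*h[n-k]. Output length = len(x) + len(h) - 1 = 4 + 3 - 1 = 6.
y[0] = -2*0 = 0
y[1] = 2*0 + -2*-1 = 2
y[2] = 1*0 + 2*-1 + -2*3 = -8
y[3] = 0*0 + 1*-1 + 2*3 = 5
y[4] = 0*-1 + 1*3 = 3
y[5] = 0*3 = 0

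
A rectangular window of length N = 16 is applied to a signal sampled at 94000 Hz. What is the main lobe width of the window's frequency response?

For a rectangular window of length N,
the main lobe width in frequency is 2*f_s/N.
= 2*94000/16 = 11750 Hz
This determines the minimum frequency separation for resolving two sinusoids.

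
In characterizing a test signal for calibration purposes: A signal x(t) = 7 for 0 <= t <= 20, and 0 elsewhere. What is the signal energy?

Energy = integral of |x(t)|^2 dt over the signal duration
= 7^2 * 20 = 49 * 20 = 980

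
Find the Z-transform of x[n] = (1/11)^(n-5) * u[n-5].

Time-shifting property: if X(z) = Z{x[n]}, then Z{x[n-d]} = z^(-d) * X(z)
X(z) = z/(z - 1/11) for x[n] = (1/11)^n * u[n]
Z{x[n-5]} = z^(-5) * z/(z - 1/11) = z^(-4)/(z - 1/11)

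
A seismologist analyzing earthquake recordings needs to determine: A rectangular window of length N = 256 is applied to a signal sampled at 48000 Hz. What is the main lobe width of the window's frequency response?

For a rectangular window of length N,
the main lobe width in frequency is 2*f_s/N.
= 2*48000/256 = 375 Hz
This determines the minimum frequency separation for resolving two sinusoids.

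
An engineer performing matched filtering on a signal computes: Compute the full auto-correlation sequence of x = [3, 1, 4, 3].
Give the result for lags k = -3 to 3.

r_xx[k] = sum_m x[m]*x[m+k], indexed from 0, for k = -3 to 3:
  r_xx[-3] = x[3]*x[0] = 9
  r_xx[-2] = x[2]*x[0] + x[3]*x[1] = 15
  r_xx[-1] = x[1]*x[0] + x[2]*x[1] + x[3]*x[2] = 19
  r_xx[0] = x[0]*x[0] + x[1]*x[1] + x[2]*x[2] + x[3]*x[3] = 35
  r_xx[1] = x[0]*x[1] + x[1]*x[2] + x[2]*x[3] = 19
  r_xx[2] = x[0]*x[2] + x[1]*x[3] = 15
  r_xx[3] = x[0]*x[3] = 9
r_xx = [9, 15, 19, 35, 19, 15, 9]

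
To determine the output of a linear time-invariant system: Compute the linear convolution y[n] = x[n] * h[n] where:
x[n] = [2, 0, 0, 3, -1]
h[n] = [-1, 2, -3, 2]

y[n] = sum_k x[k]*h[n-k]. Output length = len(x) + len(h) - 1 = 5 + 4 - 1 = 8.
y[0] = 2*-1 = -2
y[1] = 0*-1 + 2*2 = 4
y[2] = 0*-1 + 0*2 + 2*-3 = -6
y[3] = 3*-1 + 0*2 + 0*-3 + 2*2 = 1
y[4] = -1*-1 + 3*2 + 0*-3 + 0*2 = 7
y[5] = -1*2 + 3*-3 + 0*2 = -11
y[6] = -1*-3 + 3*2 = 9
y[7] = -1*2 = -2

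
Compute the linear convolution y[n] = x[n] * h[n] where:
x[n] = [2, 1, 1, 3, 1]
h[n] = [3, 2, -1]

y[n] = sum_k x[k]*h[n-k]. Output length = len(x) + len(h) - 1 = 5 + 3 - 1 = 7.
y[0] = 2*3 = 6
y[1] = 1*3 + 2*2 = 7
y[2] = 1*3 + 1*2 + 2*-1 = 3
y[3] = 3*3 + 1*2 + 1*-1 = 10
y[4] = 1*3 + 3*2 + 1*-1 = 8
y[5] = 1*2 + 3*-1 = -1
y[6] = 1*-1 = -1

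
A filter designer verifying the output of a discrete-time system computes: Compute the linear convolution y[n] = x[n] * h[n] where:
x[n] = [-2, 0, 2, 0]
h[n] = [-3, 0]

y[n] = sum_k x[k]*h[n-k]. Output length = len(x) + len(h) - 1 = 4 + 2 - 1 = 5.
y[0] = -2*-3 = 6
y[1] = 0*-3 + -2*0 = 0
y[2] = 2*-3 + 0*0 = -6
y[3] = 0*-3 + 2*0 = 0
y[4] = 0*0 = 0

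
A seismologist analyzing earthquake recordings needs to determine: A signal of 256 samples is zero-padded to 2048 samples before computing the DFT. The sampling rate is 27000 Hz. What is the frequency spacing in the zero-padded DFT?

Original DFT: N = 256, resolution = f_s/N = 27000/256 = 3375/32 Hz
Zero-padded DFT: N = 2048, resolution = f_s/N = 27000/2048 = 3375/256 Hz
Zero-padding interpolates the spectrum (finer frequency grid)
but does NOT improve the true spectral resolution (ability to resolve close frequencies).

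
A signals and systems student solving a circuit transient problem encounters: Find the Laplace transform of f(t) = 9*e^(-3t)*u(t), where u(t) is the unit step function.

Standard Laplace transform pair:
e^(-at)*u(t) <-> 1/(s+a)
With a = 3: L{9*e^(-3t)*u(t)} = 9/(s+3), ROC: Re(s) > -3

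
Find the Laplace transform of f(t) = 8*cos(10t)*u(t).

Standard pair: cos(wt)*u(t) <-> s/(s^2+w^2)
With w = 10: L{8*cos(10t)*u(t)} = 8s/(s^2+100)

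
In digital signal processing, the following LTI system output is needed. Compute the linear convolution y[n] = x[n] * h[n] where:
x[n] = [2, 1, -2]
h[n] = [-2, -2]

y[n] = sum_k x[k]*h[n-k]. Output length = len(x) + len(h) - 1 = 3 + 2 - 1 = 4.
y[0] = 2*-2 = -4
y[1] = 1*-2 + 2*-2 = -6
y[2] = -2*-2 + 1*-2 = 2
y[3] = -2*-2 = 4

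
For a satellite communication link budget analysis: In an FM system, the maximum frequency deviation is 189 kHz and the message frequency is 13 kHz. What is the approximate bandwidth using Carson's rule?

Carson's rule: BW = 2*(delta_f + f_m)
= 2*(189 + 13) kHz = 404 kHz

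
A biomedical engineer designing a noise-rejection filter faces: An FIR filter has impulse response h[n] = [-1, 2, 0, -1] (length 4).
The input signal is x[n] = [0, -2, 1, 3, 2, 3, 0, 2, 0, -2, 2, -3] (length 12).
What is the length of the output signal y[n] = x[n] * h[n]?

For linear convolution, the output length is:
len(y) = len(x) + len(h) - 1 = 12 + 4 - 1 = 15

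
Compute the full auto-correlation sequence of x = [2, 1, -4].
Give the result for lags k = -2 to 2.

r_xx[k] = sum_m x[m]*x[m+k], indexed from 0, for k = -2 to 2:
  r_xx[-2] = x[2]*x[0] = -8
  r_xx[-1] = x[1]*x[0] + x[2]*x[1] = -2
  r_xx[0] = x[0]*x[0] + x[1]*x[1] + x[2]*x[2] = 21
  r_xx[1] = x[0]*x[1] + x[1]*x[2] = -2
  r_xx[2] = x[0]*x[2] = -8
r_xx = [-8, -2, 21, -2, -8]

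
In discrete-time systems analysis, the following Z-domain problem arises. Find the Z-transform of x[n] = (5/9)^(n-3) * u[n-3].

Time-shifting property: if X(z) = Z{x[n]}, then Z{x[n-d]} = z^(-d) * X(z)
X(z) = z/(z - 5/9) for x[n] = (5/9)^n * u[n]
Z{x[n-3]} = z^(-3) * z/(z - 5/9) = z^(-2)/(z - 5/9)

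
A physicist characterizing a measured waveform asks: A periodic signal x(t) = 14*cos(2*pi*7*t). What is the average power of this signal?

Average power of A*cos(wt) is A^2/2.
P = 14^2 / 2 = 196/2 = 98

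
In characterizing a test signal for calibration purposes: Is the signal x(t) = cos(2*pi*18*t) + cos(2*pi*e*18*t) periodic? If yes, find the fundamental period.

f1 = 18 Hz, f2 = 18*e Hz
Ratio f2/f1 = e, which is irrational.
Since the frequency ratio is irrational, no common period exists.
The signal is not periodic.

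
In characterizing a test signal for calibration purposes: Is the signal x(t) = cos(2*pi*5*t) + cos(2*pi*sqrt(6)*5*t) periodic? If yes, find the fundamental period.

f1 = 5 Hz, f2 = 5*sqrt(6) Hz
Ratio f2/f1 = sqrt(6), which is irrational.
Since the frequency ratio is irrational, no common period exists.
The signal is not periodic.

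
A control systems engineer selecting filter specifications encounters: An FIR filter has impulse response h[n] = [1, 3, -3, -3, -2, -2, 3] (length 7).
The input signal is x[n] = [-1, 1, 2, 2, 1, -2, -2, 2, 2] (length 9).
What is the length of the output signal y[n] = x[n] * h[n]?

For linear convolution, the output length is:
len(y) = len(x) + len(h) - 1 = 9 + 7 - 1 = 15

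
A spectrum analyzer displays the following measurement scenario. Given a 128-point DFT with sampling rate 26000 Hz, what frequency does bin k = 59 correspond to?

The frequency of DFT bin k is: f_k = k * f_s / N
f_59 = 59 * 26000 / 128 = 95875/8 Hz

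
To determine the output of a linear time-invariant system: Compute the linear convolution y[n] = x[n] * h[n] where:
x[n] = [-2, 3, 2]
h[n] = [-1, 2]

y[n] = sum_k x[k]*h[n-k]. Output length = len(x) + len(h) - 1 = 3 + 2 - 1 = 4.
y[0] = -2*-1 = 2
y[1] = 3*-1 + -2*2 = -7
y[2] = 2*-1 + 3*2 = 4
y[3] = 2*2 = 4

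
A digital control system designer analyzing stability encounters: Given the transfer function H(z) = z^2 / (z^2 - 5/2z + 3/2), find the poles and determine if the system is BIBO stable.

Poles are roots of the denominator: z^2 - 5/2z + 3/2 = 0.
Quadratic formula: z = [-(-5/2) +/- sqrt((-5/2)^2 - 4*(3/2))] / 2
Discriminant = 25/4 - 6 = 1/4; sqrt = 1/2.
z = (5/2 +/- 1/2) / 2 => z = 3/2 or z = 1.
|p1| = 1, |p2| = 3/2.
For BIBO stability, all poles must lie inside the unit circle (|p| < 1).
System is UNSTABLE since at least one |p| >= 1.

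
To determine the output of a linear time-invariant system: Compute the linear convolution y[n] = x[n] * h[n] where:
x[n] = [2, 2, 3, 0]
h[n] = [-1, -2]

y[n] = sum_k x[k]*h[n-k]. Output length = len(x) + len(h) - 1 = 4 + 2 - 1 = 5.
y[0] = 2*-1 = -2
y[1] = 2*-1 + 2*-2 = -6
y[2] = 3*-1 + 2*-2 = -7
y[3] = 0*-1 + 3*-2 = -6
y[4] = 0*-2 = 0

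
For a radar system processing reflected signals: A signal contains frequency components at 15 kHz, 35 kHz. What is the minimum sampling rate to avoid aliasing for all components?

The highest frequency component is f_max = 35 kHz.
Nyquist rate = 2 * f_max = 2 * 35 kHz = 70 kHz.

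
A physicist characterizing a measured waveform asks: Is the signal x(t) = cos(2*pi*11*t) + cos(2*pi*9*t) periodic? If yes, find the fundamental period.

f1 = 11 Hz, f2 = 9 Hz
Period T1 = 1/11, T2 = 1/9
Ratio T1/T2 = 9/11, which is rational.
The signal is periodic with fundamental period T = 1/GCD(11,9) = 1 s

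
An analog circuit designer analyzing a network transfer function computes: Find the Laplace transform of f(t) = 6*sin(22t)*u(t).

Standard pair: sin(wt)*u(t) <-> w/(s^2+w^2)
With w = 22: L{6*sin(22t)*u(t)} = 132/(s^2+484)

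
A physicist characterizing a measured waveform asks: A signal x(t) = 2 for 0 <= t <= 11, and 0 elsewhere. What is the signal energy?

Energy = integral of |x(t)|^2 dt over the signal duration
= 2^2 * 11 = 4 * 11 = 44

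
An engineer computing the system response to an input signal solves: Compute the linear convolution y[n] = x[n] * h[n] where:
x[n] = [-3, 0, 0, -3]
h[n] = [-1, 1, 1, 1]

y[n] = sum_k x[k]*h[n-k]. Output length = len(x) + len(h) - 1 = 4 + 4 - 1 = 7.
y[0] = -3*-1 = 3
y[1] = 0*-1 + -3*1 = -3
y[2] = 0*-1 + 0*1 + -3*1 = -3
y[3] = -3*-1 + 0*1 + 0*1 + -3*1 = 0
y[4] = -3*1 + 0*1 + 0*1 = -3
y[5] = -3*1 + 0*1 = -3
y[6] = -3*1 = -3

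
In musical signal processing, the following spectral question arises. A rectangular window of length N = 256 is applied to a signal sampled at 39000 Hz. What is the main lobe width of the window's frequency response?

For a rectangular window of length N,
the main lobe width in frequency is 2*f_s/N.
= 2*39000/256 = 4875/16 Hz
This determines the minimum frequency separation for resolving two sinusoids.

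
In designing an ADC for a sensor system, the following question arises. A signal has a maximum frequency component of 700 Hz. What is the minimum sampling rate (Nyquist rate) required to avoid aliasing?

By the Nyquist-Shannon sampling theorem,
the minimum sampling rate (Nyquist rate) must be at least 2 * f_max.
Nyquist rate = 2 * 700 Hz = 1400 Hz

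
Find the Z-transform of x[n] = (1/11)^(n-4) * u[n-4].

Time-shifting property: if X(z) = Z{x[n]}, then Z{x[n-d]} = z^(-d) * X(z)
X(z) = z/(z - 1/11) for x[n] = (1/11)^n * u[n]
Z{x[n-4]} = z^(-4) * z/(z - 1/11) = z^(-3)/(z - 1/11)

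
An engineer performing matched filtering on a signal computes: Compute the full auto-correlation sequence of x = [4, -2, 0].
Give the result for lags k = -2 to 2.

r_xx[k] = sum_m x[m]*x[m+k], indexed from 0, for k = -2 to 2:
  r_xx[-2] = x[2]*x[0] = 0
  r_xx[-1] = x[1]*x[0] + x[2]*x[1] = -8
  r_xx[0] = x[0]*x[0] + x[1]*x[1] + x[2]*x[2] = 20
  r_xx[1] = x[0]*x[1] + x[1]*x[2] = -8
  r_xx[2] = x[0]*x[2] = 0
r_xx = [0, -8, 20, -8, 0]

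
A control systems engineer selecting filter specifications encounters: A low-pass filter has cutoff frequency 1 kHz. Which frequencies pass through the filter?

A low-pass filter passes all frequencies below the cutoff frequency 1 kHz and attenuates higher frequencies.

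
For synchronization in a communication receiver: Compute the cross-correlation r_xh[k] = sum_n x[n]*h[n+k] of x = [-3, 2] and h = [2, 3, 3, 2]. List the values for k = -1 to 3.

Both sequences indexed from 0 and zero outside their support.
Lags with overlap: k = -1 to 3.
  r_xh[-1] = x[1]*h[0] = 4
  r_xh[0] = x[0]*h[0] + x[1]*h[1] = 0
  r_xh[1] = x[0]*h[1] + x[1]*h[2] = -3
  r_xh[2] = x[0]*h[2] + x[1]*h[3] = -5
  r_xh[3] = x[0]*h[3] = -6
r_xh = [4, 0, -3, -5, -6] (for k = -1, ..., 3)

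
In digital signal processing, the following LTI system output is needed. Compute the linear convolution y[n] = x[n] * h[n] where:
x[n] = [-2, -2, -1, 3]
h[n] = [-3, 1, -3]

y[n] = sum_k x[k]*h[n-k]. Output length = len(x) + len(h) - 1 = 4 + 3 - 1 = 6.
y[0] = -2*-3 = 6
y[1] = -2*-3 + -2*1 = 4
y[2] = -1*-3 + -2*1 + -2*-3 = 7
y[3] = 3*-3 + -1*1 + -2*-3 = -4
y[4] = 3*1 + -1*-3 = 6
y[5] = 3*-3 = -9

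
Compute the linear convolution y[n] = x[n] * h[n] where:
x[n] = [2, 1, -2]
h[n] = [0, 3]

y[n] = sum_k x[k]*h[n-k]. Output length = len(x) + len(h) - 1 = 3 + 2 - 1 = 4.
y[0] = 2*0 = 0
y[1] = 1*0 + 2*3 = 6
y[2] = -2*0 + 1*3 = 3
y[3] = -2*3 = -6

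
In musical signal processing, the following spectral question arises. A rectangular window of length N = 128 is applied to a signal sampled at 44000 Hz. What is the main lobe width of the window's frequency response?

For a rectangular window of length N,
the main lobe width in frequency is 2*f_s/N.
= 2*44000/128 = 1375/2 Hz
This determines the minimum frequency separation for resolving two sinusoids.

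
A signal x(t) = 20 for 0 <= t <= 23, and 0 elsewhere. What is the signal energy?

Energy = integral of |x(t)|^2 dt over the signal duration
= 20^2 * 23 = 400 * 23 = 9200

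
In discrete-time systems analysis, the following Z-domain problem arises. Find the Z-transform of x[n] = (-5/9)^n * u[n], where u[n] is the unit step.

The Z-transform of a^n * u[n] is z/(z-a) for |z| > |a|.
Here a = -5/9, so X(z) = z/(z - (-5/9)) = 9z/(9z + 5)
ROC: |z| > 5/9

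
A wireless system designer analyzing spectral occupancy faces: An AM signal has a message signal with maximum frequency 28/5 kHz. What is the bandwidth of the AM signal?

In AM (double-sideband), the bandwidth is twice the message frequency.
BW = 2 * f_m = 2 * 28/5 kHz = 56/5 kHz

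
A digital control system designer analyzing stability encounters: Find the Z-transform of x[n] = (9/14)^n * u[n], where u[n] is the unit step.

The Z-transform of a^n * u[n] is z/(z-a) for |z| > |a|.
Here a = 9/14, so X(z) = z/(z - (9/14)) = 14z/(14z - 9)
ROC: |z| > 9/14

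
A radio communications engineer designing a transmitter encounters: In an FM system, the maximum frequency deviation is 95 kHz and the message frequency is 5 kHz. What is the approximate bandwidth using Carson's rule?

Carson's rule: BW = 2*(delta_f + f_m)
= 2*(95 + 5) kHz = 200 kHz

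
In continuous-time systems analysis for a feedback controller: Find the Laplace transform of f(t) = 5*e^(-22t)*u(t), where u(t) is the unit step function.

Standard Laplace transform pair:
e^(-at)*u(t) <-> 1/(s+a)
With a = 22: L{5*e^(-22t)*u(t)} = 5/(s+22), ROC: Re(s) > -22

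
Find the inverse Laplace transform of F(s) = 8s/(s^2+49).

Standard pair: s/(s^2+w^2) <-> cos(wt)*u(t)
With k=8, w=7: f(t) = 8*cos(7t)*u(t)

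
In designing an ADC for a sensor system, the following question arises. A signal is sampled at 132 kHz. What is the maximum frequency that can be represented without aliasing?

The maximum frequency that can be represented without aliasing
is the Nyquist frequency: f_max = f_s / 2 = 132 kHz / 2 = 66 kHz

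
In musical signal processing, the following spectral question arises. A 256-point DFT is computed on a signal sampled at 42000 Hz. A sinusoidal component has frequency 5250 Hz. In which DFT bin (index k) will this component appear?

DFT frequency resolution = f_s/N = 42000/256 = 2625/16 Hz
Bin index k = f_signal / resolution = 5250 / 2625/16 = 32
The signal frequency 5250 Hz falls in DFT bin k = 32.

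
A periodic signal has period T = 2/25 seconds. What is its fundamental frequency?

The fundamental frequency is the reciprocal of the period.
f = 1/T = 1/(2/25) = 25/2 Hz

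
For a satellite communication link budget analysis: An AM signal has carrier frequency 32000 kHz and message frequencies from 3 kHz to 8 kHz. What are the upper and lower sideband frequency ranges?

Upper sideband (USB) = fc + [fm_low, fm_high] = 32000 + [3, 8] = [32003, 32008] kHz
Lower sideband (LSB) = fc - [fm_high, fm_low] = 32000 - [8, 3] = [31992, 31997] kHz
Total occupied spectrum: 31992 kHz to 32008 kHz (plus carrier at 32000 kHz)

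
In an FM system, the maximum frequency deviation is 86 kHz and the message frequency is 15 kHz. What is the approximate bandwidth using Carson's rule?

Carson's rule: BW = 2*(delta_f + f_m)
= 2*(86 + 15) kHz = 202 kHz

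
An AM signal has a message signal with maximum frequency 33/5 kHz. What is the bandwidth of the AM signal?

In AM (double-sideband), the bandwidth is twice the message frequency.
BW = 2 * f_m = 2 * 33/5 kHz = 66/5 kHz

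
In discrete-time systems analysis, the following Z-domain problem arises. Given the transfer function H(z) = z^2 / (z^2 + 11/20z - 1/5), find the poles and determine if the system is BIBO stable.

Poles are roots of the denominator: z^2 + 11/20z - 1/5 = 0.
Quadratic formula: z = [-(11/20) +/- sqrt((11/20)^2 - 4*(-1/5))] / 2
Discriminant = 121/400 + 4/5 = 441/400; sqrt = 21/20.
z = (-11/20 +/- 21/20) / 2 => z = 1/4 or z = -4/5.
|p1| = 1/4, |p2| = 4/5.
For BIBO stability, all poles must lie inside the unit circle (|p| < 1).
System is STABLE since both |p| < 1.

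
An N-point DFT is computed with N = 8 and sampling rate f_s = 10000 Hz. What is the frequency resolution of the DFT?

DFT frequency resolution = f_s / N
= 10000 / 8 = 1250 Hz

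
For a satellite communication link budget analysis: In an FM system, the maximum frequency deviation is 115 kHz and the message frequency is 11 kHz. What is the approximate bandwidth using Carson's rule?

Carson's rule: BW = 2*(delta_f + f_m)
= 2*(115 + 11) kHz = 252 kHz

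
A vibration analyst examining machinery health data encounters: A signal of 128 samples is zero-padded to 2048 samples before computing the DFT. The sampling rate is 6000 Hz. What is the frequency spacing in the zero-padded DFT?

Original DFT: N = 128, resolution = f_s/N = 6000/128 = 375/8 Hz
Zero-padded DFT: N = 2048, resolution = f_s/N = 6000/2048 = 375/128 Hz
Zero-padding interpolates the spectrum (finer frequency grid)
but does NOT improve the true spectral resolution (ability to resolve close frequencies).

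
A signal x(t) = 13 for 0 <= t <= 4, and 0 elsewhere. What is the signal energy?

Energy = integral of |x(t)|^2 dt over the signal duration
= 13^2 * 4 = 169 * 4 = 676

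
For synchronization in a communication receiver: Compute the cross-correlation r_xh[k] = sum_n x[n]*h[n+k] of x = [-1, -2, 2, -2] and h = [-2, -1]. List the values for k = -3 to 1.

Both sequences indexed from 0 and zero outside their support.
Lags with overlap: k = -3 to 1.
  r_xh[-3] = x[3]*h[0] = 4
  r_xh[-2] = x[2]*h[0] + x[3]*h[1] = -2
  r_xh[-1] = x[1]*h[0] + x[2]*h[1] = 2
  r_xh[0] = x[0]*h[0] + x[1]*h[1] = 4
  r_xh[1] = x[0]*h[1] = 1
r_xh = [4, -2, 2, 4, 1] (for k = -3, ..., 1)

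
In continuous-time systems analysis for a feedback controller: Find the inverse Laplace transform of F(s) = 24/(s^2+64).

Standard pair: w/(s^2+w^2) <-> sin(wt)*u(t)
Recognize w^2 = 64, so w = 8; numerator 24 = 3*8.
f(t) = 3*sin(8t)*u(t)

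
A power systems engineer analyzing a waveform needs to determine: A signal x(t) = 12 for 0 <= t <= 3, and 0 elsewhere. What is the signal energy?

Energy = integral of |x(t)|^2 dt over the signal duration
= 12^2 * 3 = 144 * 3 = 432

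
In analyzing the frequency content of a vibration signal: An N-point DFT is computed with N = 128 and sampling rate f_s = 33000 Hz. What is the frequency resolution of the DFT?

DFT frequency resolution = f_s / N
= 33000 / 128 = 4125/16 Hz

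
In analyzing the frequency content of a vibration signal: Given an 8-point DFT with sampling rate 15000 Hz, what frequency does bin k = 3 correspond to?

The frequency of DFT bin k is: f_k = k * f_s / N
f_3 = 3 * 15000 / 8 = 5625 Hz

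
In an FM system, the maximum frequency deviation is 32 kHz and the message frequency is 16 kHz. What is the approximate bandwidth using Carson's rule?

Carson's rule: BW = 2*(delta_f + f_m)
= 2*(32 + 16) kHz = 96 kHz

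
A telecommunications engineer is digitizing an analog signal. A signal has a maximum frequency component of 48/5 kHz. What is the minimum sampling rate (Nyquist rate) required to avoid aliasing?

By the Nyquist-Shannon sampling theorem,
the minimum sampling rate (Nyquist rate) must be at least 2 * f_max.
Nyquist rate = 2 * 48/5 kHz = 96/5 kHz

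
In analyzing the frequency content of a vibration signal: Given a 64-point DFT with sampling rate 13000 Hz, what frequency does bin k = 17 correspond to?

The frequency of DFT bin k is: f_k = k * f_s / N
f_17 = 17 * 13000 / 64 = 27625/8 Hz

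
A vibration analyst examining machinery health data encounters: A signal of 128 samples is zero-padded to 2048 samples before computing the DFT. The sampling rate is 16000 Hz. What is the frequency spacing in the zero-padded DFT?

Original DFT: N = 128, resolution = f_s/N = 16000/128 = 125 Hz
Zero-padded DFT: N = 2048, resolution = f_s/N = 16000/2048 = 125/16 Hz
Zero-padding interpolates the spectrum (finer frequency grid)
but does NOT improve the true spectral resolution (ability to resolve close frequencies).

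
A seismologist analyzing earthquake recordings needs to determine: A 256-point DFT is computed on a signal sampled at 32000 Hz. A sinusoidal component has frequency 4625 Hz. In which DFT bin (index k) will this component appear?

DFT frequency resolution = f_s/N = 32000/256 = 125 Hz
Bin index k = f_signal / resolution = 4625 / 125 = 37
The signal frequency 4625 Hz falls in DFT bin k = 37.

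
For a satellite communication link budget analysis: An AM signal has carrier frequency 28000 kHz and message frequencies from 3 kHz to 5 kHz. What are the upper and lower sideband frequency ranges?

Upper sideband (USB) = fc + [fm_low, fm_high] = 28000 + [3, 5] = [28003, 28005] kHz
Lower sideband (LSB) = fc - [fm_high, fm_low] = 28000 - [5, 3] = [27995, 27997] kHz
Total occupied spectrum: 27995 kHz to 28005 kHz (plus carrier at 28000 kHz)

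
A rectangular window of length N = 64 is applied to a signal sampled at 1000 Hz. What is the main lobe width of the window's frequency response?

For a rectangular window of length N,
the main lobe width in frequency is 2*f_s/N.
= 2*1000/64 = 125/4 Hz
This determines the minimum frequency separation for resolving two sinusoids.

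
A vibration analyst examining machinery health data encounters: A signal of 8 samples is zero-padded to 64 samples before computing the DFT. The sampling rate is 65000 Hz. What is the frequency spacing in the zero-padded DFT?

Original DFT: N = 8, resolution = f_s/N = 65000/8 = 8125 Hz
Zero-padded DFT: N = 64, resolution = f_s/N = 65000/64 = 8125/8 Hz
Zero-padding interpolates the spectrum (finer frequency grid)
but does NOT improve the true spectral resolution (ability to resolve close frequencies).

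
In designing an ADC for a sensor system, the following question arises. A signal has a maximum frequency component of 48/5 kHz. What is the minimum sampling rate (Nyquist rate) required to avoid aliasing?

By the Nyquist-Shannon sampling theorem,
the minimum sampling rate (Nyquist rate) must be at least 2 * f_max.
Nyquist rate = 2 * 48/5 kHz = 96/5 kHz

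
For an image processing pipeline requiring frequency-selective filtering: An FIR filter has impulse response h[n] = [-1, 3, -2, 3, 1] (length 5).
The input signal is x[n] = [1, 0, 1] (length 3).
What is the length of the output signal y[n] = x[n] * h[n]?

For linear convolution, the output length is:
len(y) = len(x) + len(h) - 1 = 3 + 5 - 1 = 7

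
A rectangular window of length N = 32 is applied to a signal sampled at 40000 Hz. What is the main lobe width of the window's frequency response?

For a rectangular window of length N,
the main lobe width in frequency is 2*f_s/N.
= 2*40000/32 = 2500 Hz
This determines the minimum frequency separation for resolving two sinusoids.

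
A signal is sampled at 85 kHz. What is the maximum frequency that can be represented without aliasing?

The maximum frequency that can be represented without aliasing
is the Nyquist frequency: f_max = f_s / 2 = 85 kHz / 2 = 85/2 kHz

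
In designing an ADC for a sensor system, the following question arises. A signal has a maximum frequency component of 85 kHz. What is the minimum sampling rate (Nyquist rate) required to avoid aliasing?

By the Nyquist-Shannon sampling theorem,
the minimum sampling rate (Nyquist rate) must be at least 2 * f_max.
Nyquist rate = 2 * 85 kHz = 170 kHz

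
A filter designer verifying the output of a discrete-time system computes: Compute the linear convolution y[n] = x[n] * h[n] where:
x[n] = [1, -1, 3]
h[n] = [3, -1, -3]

y[n] = sum_k x[k]*h[n-k]. Output length = len(x) + len(h) - 1 = 3 + 3 - 1 = 5.
y[0] = 1*3 = 3
y[1] = -1*3 + 1*-1 = -4
y[2] = 3*3 + -1*-1 + 1*-3 = 7
y[3] = 3*-1 + -1*-3 = 0
y[4] = 3*-3 = -9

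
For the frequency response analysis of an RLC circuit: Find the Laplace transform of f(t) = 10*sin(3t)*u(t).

Standard pair: sin(wt)*u(t) <-> w/(s^2+w^2)
With w = 3: L{10*sin(3t)*u(t)} = 30/(s^2+9)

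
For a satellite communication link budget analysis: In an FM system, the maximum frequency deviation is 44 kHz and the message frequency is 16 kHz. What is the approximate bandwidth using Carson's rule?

Carson's rule: BW = 2*(delta_f + f_m)
= 2*(44 + 16) kHz = 120 kHz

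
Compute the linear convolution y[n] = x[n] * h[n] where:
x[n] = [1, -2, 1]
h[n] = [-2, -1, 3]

y[n] = sum_k x[k]*h[n-k]. Output length = len(x) + len(h) - 1 = 3 + 3 - 1 = 5.
y[0] = 1*-2 = -2
y[1] = -2*-2 + 1*-1 = 3
y[2] = 1*-2 + -2*-1 + 1*3 = 3
y[3] = 1*-1 + -2*3 = -7
y[4] = 1*3 = 3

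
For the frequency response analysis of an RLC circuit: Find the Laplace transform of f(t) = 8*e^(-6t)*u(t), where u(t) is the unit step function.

Standard Laplace transform pair:
e^(-at)*u(t) <-> 1/(s+a)
With a = 6: L{8*e^(-6t)*u(t)} = 8/(s+6), ROC: Re(s) > -6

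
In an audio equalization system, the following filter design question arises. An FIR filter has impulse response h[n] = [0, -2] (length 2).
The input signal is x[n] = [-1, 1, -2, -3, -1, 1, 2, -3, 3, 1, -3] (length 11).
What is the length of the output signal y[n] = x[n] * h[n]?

For linear convolution, the output length is:
len(y) = len(x) + len(h) - 1 = 11 + 2 - 1 = 12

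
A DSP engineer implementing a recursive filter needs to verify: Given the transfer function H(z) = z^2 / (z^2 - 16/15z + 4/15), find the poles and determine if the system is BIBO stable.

Poles are roots of the denominator: z^2 - 16/15z + 4/15 = 0.
Quadratic formula: z = [-(-16/15) +/- sqrt((-16/15)^2 - 4*(4/15))] / 2
Discriminant = 256/225 - 16/15 = 16/225; sqrt = 4/15.
z = (16/15 +/- 4/15) / 2 => z = 2/3 or z = 2/5.
|p1| = 2/5, |p2| = 2/3.
For BIBO stability, all poles must lie inside the unit circle (|p| < 1).
System is STABLE since both |p| < 1.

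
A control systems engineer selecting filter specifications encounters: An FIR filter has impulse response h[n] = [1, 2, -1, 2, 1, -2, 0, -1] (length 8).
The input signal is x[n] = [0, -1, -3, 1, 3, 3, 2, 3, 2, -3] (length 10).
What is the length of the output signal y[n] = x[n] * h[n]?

For linear convolution, the output length is:
len(y) = len(x) + len(h) - 1 = 10 + 8 - 1 = 17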